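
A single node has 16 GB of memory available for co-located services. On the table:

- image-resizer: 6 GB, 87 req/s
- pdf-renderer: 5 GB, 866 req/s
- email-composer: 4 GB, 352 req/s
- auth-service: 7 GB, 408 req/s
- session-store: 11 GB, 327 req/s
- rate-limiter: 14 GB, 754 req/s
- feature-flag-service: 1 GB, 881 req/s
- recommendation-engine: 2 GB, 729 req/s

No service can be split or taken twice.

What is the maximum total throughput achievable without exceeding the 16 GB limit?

2884

Density check — feature-flag-service 881.00, recommendation-engine 364.50, pdf-renderer 173.20 are the best per GB.
Greedy by ratio would take pdf-renderer + email-composer + feature-flag-service + recommendation-engine: 12 GB used, total 2828.
Dropping email-composer frees 4 GB; slotting in auth-service (7 GB) lifts the total to 2884 at 15 GB.
Next best is pdf-renderer + email-composer + feature-flag-service + recommendation-engine at 2828 (12 GB) — short by 56.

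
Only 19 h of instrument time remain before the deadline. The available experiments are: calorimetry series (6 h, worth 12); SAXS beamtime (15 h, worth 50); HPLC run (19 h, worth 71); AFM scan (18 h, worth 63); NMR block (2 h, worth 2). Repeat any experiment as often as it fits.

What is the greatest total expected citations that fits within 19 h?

Ranking by ratio (expected citations/h): HPLC run 3.74, AFM scan 3.50, SAXS beamtime 3.33, calorimetry series 2.00.
Best packing: HPLC run — 19 h, 71 total.

71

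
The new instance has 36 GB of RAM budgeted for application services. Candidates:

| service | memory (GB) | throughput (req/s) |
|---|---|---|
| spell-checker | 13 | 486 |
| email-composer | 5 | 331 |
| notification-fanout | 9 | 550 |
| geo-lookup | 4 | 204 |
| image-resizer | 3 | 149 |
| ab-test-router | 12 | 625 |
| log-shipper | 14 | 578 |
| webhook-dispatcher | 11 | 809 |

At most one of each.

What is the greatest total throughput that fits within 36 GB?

2188

Density check — webhook-dispatcher 73.55, email-composer 66.20, notification-fanout 61.11 are the best per GB.
Taking the top-ratio services first gives email-composer + notification-fanout + geo-lookup + image-resizer + webhook-dispatcher for 2043 (32 GB).
Replace email-composer and image-resizer with ab-test-router: the trade gains 145 net, giving 2188 at 36 GB.
No other feasible combination exceeds 2188.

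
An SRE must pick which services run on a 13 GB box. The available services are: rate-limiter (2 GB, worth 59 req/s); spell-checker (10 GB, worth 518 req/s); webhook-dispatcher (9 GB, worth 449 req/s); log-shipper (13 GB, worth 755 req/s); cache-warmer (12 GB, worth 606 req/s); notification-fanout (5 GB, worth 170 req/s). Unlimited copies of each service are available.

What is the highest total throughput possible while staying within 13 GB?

755

By throughput per GB: log-shipper 58.08, spell-checker 51.80, cache-warmer 50.50, webhook-dispatcher 49.89 lead.
Log-shipper uses 13 of the 13 GB and totals 755.
No other feasible combination exceeds 755.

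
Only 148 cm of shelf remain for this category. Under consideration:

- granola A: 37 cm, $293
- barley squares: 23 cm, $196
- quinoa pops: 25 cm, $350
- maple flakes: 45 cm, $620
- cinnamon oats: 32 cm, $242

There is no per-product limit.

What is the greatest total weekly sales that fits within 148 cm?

2020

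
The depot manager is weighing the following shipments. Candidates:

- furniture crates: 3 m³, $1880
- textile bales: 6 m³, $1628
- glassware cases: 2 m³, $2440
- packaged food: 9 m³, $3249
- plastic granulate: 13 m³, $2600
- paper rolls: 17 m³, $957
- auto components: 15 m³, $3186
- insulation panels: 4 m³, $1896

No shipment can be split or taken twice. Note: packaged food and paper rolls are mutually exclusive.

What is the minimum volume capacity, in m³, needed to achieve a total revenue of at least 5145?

9

Look for the lowest-volume combination reaching 5145.
furniture crates + glassware cases + insulation panels: 6216 revenue at 9 m³.
No combination under 9 m³ hits 5145.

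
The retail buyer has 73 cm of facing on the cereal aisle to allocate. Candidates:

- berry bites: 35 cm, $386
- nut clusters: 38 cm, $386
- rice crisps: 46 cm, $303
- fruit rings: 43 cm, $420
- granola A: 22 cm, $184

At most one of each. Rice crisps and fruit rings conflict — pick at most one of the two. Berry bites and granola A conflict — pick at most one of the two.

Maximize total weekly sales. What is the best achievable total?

772

Density check — berry bites 11.03, nut clusters 10.16, fruit rings 9.77 are the best per cm.
Best packing: berry bites + nut clusters — 73 cm, 772 total.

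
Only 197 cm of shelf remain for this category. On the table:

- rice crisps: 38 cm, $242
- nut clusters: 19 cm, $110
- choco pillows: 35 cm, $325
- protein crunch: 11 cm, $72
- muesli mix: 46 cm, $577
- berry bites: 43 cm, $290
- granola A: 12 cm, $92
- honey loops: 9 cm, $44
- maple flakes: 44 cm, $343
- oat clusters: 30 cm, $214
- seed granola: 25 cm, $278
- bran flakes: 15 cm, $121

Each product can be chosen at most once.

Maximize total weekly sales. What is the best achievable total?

1858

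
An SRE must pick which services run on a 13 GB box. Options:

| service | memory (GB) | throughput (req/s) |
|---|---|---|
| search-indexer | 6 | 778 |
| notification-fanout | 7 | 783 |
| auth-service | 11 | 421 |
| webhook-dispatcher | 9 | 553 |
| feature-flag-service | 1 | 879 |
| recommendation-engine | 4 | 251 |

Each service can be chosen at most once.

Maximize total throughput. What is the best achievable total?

The ratio heuristic lands on search-indexer + feature-flag-service + recommendation-engine (1908) but leaves 2 GB idle.
The 6 GB tied up in search-indexer is better spent on notification-fanout — total rises to 1913 (12 GB).
Runner-up search-indexer + feature-flag-service + recommendation-engine tops out at 1908.

1913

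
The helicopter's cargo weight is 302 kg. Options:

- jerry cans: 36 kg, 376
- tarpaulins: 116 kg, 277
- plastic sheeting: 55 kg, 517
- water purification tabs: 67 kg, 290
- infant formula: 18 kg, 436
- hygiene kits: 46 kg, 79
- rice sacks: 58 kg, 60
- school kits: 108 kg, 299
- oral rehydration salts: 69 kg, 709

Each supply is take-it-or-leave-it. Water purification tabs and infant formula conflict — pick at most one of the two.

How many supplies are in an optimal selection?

The maximum people served within 302 kg is 2337.
jerry cans + plastic sheeting + infant formula + school kits + oral rehydration salts hits 2337 at 286 kg.
All optima have 5 supplies.

5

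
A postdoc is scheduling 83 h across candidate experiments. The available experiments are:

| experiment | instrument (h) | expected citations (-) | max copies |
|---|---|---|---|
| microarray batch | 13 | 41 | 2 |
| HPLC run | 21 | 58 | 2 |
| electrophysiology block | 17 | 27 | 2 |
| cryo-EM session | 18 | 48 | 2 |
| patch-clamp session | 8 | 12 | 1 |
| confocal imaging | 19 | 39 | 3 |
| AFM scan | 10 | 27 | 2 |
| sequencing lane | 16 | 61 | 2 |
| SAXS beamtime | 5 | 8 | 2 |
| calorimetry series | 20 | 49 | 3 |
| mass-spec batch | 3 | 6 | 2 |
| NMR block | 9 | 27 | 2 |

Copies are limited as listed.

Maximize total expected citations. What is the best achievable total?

Density check — sequencing lane 3.81, microarray batch 3.15, NMR block 3.00 are the best per h.
The ratio heuristic lands on 2×microarray batch + 2×sequencing lane + 2×mass-spec batch + 2×NMR block (270) but leaves 1 h idle.
The 19 h tied up in microarray batch and 2×mass-spec batch is better spent on 2×AFM scan — total rises to 271 (83 h).
That's the maximum — no swap from here does better than 271.

271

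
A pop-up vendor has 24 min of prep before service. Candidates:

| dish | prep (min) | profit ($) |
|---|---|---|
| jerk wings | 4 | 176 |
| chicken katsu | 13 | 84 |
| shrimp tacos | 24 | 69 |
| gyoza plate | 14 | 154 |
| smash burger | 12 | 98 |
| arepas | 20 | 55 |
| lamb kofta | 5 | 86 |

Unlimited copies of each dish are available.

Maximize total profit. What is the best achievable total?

1056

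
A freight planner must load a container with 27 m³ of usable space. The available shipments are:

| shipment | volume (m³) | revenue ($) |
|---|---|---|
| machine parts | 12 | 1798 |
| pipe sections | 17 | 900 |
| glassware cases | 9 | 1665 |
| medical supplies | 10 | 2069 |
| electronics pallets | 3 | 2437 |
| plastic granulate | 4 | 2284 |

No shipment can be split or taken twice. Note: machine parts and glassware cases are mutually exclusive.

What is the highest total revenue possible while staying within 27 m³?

The ratio ordering already packs tightly: glassware cases + medical supplies + electronics pallets + plastic granulate, 26 m³, 8455.

8455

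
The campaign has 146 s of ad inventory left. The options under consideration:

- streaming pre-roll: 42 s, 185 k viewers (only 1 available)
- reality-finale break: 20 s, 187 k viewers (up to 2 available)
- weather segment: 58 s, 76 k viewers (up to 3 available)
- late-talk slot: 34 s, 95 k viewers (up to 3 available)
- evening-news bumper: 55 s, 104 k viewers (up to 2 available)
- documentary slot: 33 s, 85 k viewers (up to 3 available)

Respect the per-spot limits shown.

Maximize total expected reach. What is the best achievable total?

663

Density check — reality-finale break 9.35, streaming pre-roll 4.40, late-talk slot 2.79 are the best per s.
Taking the top-ratio spots first gives streaming pre-roll + 2×reality-finale break + late-talk slot for 654 (116 s).
Replace late-talk slot with evening-news bumper: the trade gains 9 net, giving 663 at 137 s.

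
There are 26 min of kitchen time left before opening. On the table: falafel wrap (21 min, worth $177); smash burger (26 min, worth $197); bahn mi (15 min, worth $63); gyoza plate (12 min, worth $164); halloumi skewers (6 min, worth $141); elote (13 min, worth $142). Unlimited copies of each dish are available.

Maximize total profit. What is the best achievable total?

Taking 4×halloumi skewers: 24 min used, 564 in profit.
Nothing else within 26 min beats 564.

564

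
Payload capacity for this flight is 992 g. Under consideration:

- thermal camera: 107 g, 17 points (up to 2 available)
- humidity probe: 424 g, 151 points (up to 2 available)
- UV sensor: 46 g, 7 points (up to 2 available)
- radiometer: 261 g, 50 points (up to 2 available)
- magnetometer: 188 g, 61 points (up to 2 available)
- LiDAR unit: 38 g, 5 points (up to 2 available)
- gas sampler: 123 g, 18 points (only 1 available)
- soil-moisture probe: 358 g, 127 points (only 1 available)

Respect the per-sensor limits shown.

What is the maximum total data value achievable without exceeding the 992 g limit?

Taking the top-ratio sensors first gives thermal camera + 2×humidity probe for 319 (955 g).
Replace thermal camera and humidity probe with magnetometer + soil-moisture probe: the trade gains 20 net, giving 339 at 970 g.

339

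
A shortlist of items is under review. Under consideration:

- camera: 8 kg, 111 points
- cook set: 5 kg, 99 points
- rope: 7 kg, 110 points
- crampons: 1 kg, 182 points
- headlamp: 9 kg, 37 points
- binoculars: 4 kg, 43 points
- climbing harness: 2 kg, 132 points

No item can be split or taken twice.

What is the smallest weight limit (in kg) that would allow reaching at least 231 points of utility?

Minimise kg subject to total utility ≥ 231.
crampons + climbing harness reaches 314 using 3 kg.
No combination under 3 kg hits 231.

3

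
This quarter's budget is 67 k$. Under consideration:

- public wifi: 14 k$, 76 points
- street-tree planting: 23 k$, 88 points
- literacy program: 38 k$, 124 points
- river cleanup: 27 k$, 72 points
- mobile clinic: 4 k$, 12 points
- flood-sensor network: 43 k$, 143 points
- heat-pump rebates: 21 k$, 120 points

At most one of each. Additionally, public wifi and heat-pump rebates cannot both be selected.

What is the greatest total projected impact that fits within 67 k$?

263

Density check — heat-pump rebates 5.71, public wifi 5.43, street-tree planting 3.83 are the best per k$.
Flood-sensor network + heat-pump rebates uses 64 of the 67 k$ and totals 263.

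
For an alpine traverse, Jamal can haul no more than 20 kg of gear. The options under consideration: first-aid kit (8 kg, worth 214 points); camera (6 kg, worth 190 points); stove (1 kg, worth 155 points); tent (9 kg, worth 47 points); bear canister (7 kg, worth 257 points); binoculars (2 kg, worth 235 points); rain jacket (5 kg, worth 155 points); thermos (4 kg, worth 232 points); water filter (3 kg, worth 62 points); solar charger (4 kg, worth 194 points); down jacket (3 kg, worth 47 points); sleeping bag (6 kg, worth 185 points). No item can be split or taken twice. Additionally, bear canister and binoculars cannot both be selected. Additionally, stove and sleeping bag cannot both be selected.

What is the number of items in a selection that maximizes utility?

The maximum utility within 20 kg is 1068.
camera + stove + binoculars + thermos + water filter + solar charger hits 1068 at 20 kg.
Any selection reaching 1068 contains exactly 6 items.

6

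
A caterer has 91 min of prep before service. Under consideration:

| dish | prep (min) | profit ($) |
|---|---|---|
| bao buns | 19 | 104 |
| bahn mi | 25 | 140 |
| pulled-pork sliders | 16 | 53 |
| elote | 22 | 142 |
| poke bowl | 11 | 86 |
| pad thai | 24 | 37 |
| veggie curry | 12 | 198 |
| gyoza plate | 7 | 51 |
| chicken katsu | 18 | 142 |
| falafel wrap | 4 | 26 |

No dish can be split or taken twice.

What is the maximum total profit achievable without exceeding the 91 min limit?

723

Taking the top-ratio dishes first gives pulled-pork sliders + elote + poke bowl + veggie curry + gyoza plate + chicken katsu + falafel wrap for 698 (90 min).
Dropping pulled-pork sliders and falafel wrap frees 20 min; slotting in bao buns (19 min) lifts the total to 723 at 89 min.
An exhaustive check of the 1024 subsets confirms 723.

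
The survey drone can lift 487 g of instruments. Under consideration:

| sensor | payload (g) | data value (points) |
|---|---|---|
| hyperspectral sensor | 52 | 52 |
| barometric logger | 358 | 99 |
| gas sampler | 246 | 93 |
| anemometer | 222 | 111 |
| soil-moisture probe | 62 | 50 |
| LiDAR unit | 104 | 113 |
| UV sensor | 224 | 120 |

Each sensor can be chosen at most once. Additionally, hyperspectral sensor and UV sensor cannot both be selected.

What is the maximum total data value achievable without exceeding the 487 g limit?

326

Ranking by ratio (data value/g): LiDAR unit 1.09, hyperspectral sensor 1.00, soil-moisture probe 0.81, UV sensor 0.54.
Best packing: hyperspectral sensor + anemometer + soil-moisture probe + LiDAR unit — 440 g, 326 total.
Runner-up hyperspectral sensor + gas sampler + soil-moisture probe + LiDAR unit tops out at 308.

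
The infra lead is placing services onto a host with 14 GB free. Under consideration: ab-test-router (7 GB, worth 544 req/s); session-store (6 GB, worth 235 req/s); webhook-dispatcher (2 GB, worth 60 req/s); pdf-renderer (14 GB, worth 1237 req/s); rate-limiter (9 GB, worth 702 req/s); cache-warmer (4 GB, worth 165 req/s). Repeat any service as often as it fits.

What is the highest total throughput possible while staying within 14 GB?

1237

The ratio ordering already packs tightly: pdf-renderer, 14 GB, 1237.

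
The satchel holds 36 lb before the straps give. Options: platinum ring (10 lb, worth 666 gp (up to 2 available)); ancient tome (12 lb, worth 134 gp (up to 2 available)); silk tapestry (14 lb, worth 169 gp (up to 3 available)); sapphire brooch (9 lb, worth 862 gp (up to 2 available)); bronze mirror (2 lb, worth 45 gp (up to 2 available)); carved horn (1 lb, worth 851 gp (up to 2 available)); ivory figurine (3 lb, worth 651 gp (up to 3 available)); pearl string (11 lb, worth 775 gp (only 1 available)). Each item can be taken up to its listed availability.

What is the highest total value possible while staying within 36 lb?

5469

Taking 2×sapphire brooch + 2×bronze mirror + 2×carved horn + 3×ivory figurine: 33 lb used, 5469 in value.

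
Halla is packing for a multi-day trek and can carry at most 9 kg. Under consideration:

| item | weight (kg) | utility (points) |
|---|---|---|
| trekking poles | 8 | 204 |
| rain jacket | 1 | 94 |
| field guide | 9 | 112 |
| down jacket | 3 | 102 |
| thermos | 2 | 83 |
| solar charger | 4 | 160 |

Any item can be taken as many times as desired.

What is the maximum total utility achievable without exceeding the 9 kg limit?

846

9×rain jacket uses 9 of the 9 kg and totals 846.
Every other selection either busts 9 kg or fails to beat 846.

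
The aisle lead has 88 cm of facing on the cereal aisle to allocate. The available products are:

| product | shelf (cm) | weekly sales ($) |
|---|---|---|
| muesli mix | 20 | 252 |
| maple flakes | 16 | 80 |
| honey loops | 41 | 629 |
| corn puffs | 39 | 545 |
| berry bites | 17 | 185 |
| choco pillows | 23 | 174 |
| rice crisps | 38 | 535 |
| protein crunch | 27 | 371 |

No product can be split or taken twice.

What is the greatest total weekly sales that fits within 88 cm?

1252

Filling by ratio: honey loops + rice crisps for 1164, with 9 cm left unused.
The 38 cm tied up in rice crisps is better spent on muesli mix + protein crunch — total rises to 1252 (88 cm).
Next best is honey loops + berry bites + protein crunch at 1185 (85 cm) — short by 67.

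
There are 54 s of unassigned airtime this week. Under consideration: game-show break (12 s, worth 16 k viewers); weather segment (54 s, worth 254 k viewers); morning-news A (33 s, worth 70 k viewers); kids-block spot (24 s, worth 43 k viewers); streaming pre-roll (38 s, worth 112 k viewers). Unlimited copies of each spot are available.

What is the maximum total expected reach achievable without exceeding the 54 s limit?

254

Ranking by ratio (expected reach/s): weather segment 4.70, streaming pre-roll 2.95, morning-news A 2.12.
Best packing: weather segment — 54 s, 254 total.
That's the maximum — no swap from here does better than 254.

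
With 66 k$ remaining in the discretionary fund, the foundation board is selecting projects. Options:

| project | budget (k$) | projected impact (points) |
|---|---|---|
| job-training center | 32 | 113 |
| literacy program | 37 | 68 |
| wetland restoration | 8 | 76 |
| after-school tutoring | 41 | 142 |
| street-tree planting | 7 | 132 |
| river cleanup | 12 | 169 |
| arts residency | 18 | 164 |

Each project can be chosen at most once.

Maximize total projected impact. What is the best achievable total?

541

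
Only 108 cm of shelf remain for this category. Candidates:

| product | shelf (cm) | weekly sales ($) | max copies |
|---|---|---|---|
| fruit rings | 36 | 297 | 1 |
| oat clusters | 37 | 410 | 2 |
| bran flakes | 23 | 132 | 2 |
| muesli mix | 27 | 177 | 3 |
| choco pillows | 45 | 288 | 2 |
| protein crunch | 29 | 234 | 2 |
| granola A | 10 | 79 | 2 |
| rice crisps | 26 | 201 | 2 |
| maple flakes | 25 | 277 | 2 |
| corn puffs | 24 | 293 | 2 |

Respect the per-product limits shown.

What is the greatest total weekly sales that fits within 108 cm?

1219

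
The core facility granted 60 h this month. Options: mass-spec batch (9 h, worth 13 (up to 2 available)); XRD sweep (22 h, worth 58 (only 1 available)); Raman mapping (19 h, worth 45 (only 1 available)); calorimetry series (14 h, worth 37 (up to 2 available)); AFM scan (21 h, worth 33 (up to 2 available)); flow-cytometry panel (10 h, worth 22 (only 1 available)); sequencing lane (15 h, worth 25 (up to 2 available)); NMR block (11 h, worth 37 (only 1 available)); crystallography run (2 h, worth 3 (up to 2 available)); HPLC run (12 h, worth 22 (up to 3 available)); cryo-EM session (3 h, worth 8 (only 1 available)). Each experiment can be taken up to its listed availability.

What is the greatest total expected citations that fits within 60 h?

Ranking by ratio (expected citations/h): NMR block 3.36, cryo-EM session 2.67, calorimetry series 2.64, XRD sweep 2.64.
Taking the top-ratio experiments first gives 2×calorimetry series + flow-cytometry panel + NMR block + 2×crystallography run + cryo-EM session for 147 (56 h).
Dropping calorimetry series and 2×crystallography run frees 18 h; slotting in XRD sweep (22 h) lifts the total to 162 at 60 h.
Every other selection either busts 60 h or exceeds an availability limit or fails to beat 162.

162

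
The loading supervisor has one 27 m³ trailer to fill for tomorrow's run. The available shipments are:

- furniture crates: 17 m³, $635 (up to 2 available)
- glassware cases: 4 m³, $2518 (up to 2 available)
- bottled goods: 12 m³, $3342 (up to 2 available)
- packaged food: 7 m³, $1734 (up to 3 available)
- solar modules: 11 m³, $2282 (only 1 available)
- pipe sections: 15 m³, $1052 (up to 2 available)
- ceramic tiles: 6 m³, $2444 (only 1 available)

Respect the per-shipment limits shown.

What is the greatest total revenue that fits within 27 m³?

By revenue per m³: glassware cases 629.50, ceramic tiles 407.33, bottled goods 278.50, packaged food 247.71 lead.
Taking 2×glassware cases + bottled goods + ceramic tiles: 26 m³ used, 10822 in revenue.
The spare 1 m³ is too small for any remaining shipment, and no exchange beats 10822.

10822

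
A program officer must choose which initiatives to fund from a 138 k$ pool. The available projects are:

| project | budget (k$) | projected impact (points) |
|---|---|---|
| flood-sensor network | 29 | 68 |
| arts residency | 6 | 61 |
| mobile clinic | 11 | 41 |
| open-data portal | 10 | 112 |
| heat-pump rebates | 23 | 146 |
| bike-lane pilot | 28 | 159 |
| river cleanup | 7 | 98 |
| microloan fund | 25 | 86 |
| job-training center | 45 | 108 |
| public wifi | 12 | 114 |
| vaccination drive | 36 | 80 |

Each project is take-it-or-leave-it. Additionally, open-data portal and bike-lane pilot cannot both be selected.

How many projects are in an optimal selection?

7

Best achievable projected impact is 744.
For example arts residency + heat-pump rebates + bike-lane pilot + river cleanup + microloan fund + public wifi + vaccination drive achieves it, using 137 k$.
All optima have 7 projects.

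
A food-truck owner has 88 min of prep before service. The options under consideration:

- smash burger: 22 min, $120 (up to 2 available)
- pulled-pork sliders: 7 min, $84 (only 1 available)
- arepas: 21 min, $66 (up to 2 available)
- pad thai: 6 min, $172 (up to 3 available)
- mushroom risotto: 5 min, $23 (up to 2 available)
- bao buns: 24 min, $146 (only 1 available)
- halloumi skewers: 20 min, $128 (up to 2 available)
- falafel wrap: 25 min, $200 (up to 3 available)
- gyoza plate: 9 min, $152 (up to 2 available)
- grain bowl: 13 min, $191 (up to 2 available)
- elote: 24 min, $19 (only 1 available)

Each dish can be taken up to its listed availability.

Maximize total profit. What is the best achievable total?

Density check — pad thai 28.67, gyoza plate 16.89, grain bowl 14.69 are the best per min.
A density-first pass picks pulled-pork sliders + 3×pad thai + 2×mushroom risotto + 2×gyoza plate + 2×grain bowl — 1332 at 79 min.
Replace pulled-pork sliders and 2×mushroom risotto with falafel wrap: the trade gains 70 net, giving 1402 at 87 min.
Every other selection either busts 88 min or exceeds an availability limit or fails to beat 1402.

1402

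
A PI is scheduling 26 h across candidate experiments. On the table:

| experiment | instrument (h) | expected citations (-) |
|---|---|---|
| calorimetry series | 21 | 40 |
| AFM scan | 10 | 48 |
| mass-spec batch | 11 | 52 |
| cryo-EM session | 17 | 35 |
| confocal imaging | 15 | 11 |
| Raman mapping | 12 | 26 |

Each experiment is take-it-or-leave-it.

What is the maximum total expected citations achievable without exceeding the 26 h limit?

By expected citations per h: AFM scan 4.80, mass-spec batch 4.73, Raman mapping 2.17 lead.
The ratio ordering already packs tightly: AFM scan + mass-spec batch, 21 h, 100.
An exhaustive check of the 64 subsets confirms 100.

100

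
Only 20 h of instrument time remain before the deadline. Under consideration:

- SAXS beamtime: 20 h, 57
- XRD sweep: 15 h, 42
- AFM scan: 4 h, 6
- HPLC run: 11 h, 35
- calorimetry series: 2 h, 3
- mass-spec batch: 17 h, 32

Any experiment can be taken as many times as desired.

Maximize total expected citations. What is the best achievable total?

Density check — HPLC run 3.18, SAXS beamtime 2.85, XRD sweep 2.80, mass-spec batch 1.88 are the best per h.
The ratio heuristic lands on 2×AFM scan + HPLC run (47) but leaves 1 h idle.
Replace 2×AFM scan and HPLC run with SAXS beamtime: the trade gains 10 net, giving 57 at 20 h.

57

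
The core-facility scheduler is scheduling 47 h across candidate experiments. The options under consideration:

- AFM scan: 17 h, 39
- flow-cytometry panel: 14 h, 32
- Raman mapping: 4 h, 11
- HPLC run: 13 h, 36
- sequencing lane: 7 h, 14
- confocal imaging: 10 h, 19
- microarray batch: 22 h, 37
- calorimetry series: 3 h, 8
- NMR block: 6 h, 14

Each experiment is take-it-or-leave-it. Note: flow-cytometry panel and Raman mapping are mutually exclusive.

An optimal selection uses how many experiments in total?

The maximum expected citations within 47 h is 115.
One optimal bundle: AFM scan + flow-cytometry panel + HPLC run + calorimetry series (47 h).
Any selection reaching 115 contains exactly 4 experiments.

4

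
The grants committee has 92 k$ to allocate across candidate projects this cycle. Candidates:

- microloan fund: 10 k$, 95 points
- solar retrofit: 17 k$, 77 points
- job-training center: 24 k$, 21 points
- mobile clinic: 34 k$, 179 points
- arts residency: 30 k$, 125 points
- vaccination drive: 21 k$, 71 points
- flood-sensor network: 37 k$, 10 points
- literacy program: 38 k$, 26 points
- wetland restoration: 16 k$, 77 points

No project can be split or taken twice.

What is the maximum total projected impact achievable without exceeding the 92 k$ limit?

476

Greedy by ratio would take microloan fund + solar retrofit + mobile clinic + wetland restoration: 77 k$ used, total 428.
The 16 k$ tied up in wetland restoration is better spent on arts residency — total rises to 476 (91 k$).
Microloan fund + mobile clinic + arts residency + wetland restoration (90 k$) also reaches 476 — a tie, but nothing goes higher.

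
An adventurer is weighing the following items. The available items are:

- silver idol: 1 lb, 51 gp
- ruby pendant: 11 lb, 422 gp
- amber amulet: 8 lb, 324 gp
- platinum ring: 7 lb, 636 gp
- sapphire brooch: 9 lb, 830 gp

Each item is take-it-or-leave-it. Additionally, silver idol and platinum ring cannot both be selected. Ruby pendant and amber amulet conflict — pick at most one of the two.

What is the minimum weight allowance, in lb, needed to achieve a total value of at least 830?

9

Minimise lb subject to total value ≥ 830.
sapphire brooch reaches 830 using 9 lb.
Any bundle with less than 9 lb falls short of 830.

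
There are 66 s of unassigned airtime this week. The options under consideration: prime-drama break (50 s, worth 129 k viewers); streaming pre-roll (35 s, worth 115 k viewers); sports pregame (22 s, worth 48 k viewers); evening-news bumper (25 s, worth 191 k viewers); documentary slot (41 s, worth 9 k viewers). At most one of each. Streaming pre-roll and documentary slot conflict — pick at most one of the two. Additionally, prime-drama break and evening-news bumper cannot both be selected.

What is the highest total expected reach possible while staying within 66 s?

306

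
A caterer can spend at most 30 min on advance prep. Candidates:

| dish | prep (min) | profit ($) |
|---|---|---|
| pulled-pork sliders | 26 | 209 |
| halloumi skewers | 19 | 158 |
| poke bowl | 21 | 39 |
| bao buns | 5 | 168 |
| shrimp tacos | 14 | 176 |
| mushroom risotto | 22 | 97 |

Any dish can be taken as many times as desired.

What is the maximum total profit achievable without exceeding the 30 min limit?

By profit per min: bao buns 33.60, shrimp tacos 12.57, halloumi skewers 8.32 lead.
Taking 6×bao buns: 30 min used, 1008 in profit.
That's the maximum — no swap from here does better than 1008.

1008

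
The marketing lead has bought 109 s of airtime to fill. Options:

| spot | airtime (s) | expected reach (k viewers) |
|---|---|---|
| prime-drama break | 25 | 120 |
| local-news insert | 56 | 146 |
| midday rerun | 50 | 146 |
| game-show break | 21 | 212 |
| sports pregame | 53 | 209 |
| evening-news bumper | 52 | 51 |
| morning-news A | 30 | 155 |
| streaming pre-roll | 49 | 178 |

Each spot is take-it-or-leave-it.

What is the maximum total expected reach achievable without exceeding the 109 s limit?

576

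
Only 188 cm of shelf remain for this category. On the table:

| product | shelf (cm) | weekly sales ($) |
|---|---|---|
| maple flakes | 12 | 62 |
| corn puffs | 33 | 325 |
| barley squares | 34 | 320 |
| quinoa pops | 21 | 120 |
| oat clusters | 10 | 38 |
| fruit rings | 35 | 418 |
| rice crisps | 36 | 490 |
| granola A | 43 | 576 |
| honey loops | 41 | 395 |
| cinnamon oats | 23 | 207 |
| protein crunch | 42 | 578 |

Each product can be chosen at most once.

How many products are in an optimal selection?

Optimal total is 2289.
corn puffs + barley squares + rice crisps + granola A + protein crunch hits 2289 at 188 cm.
Any selection reaching 2289 contains exactly 5 products.

5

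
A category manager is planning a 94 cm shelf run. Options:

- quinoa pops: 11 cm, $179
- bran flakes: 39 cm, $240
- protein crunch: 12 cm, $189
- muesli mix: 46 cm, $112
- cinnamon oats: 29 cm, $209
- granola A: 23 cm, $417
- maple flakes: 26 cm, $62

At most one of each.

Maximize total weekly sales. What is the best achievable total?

1025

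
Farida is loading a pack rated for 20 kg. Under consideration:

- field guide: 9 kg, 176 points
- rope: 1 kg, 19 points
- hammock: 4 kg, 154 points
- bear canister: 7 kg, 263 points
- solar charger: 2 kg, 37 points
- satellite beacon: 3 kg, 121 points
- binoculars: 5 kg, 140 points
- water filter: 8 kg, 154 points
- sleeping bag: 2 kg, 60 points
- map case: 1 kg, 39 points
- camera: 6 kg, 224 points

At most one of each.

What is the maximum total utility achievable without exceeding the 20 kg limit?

762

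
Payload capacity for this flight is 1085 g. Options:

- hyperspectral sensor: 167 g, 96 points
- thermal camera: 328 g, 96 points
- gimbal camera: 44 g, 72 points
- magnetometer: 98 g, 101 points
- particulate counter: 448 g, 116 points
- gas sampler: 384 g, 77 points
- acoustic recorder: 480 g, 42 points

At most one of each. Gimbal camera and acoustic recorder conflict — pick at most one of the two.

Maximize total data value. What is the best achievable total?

481

The ratio ordering already packs tightly: hyperspectral sensor + thermal camera + gimbal camera + magnetometer + particulate counter, 1085 g, 481.
The closest alternative, hyperspectral sensor + thermal camera + gimbal camera + magnetometer + gas sampler, reaches only 442.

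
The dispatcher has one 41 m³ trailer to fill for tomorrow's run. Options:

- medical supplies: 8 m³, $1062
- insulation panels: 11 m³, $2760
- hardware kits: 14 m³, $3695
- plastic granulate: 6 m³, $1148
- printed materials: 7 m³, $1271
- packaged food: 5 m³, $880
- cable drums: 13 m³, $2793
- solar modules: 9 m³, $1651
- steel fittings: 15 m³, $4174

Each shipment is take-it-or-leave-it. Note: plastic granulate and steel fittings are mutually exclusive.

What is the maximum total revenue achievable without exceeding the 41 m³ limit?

10629

Ranking by ratio (revenue/m³): steel fittings 278.27, hardware kits 263.93, insulation panels 250.91.
The ratio ordering already packs tightly: insulation panels + hardware kits + steel fittings, 40 m³, 10629.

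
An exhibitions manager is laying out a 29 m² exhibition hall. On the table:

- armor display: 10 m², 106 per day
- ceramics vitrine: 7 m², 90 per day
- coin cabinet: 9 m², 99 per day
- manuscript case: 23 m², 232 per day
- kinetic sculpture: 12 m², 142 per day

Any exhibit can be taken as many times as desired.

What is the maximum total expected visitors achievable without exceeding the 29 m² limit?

360

Density check — ceramics vitrine 12.86, kinetic sculpture 11.83, coin cabinet 11.00, armor display 10.60 are the best per m².
Taking 4×ceramics vitrine: 28 m² used, 360 in expected visitors.
Every other selection either busts 29 m² or fails to beat 360.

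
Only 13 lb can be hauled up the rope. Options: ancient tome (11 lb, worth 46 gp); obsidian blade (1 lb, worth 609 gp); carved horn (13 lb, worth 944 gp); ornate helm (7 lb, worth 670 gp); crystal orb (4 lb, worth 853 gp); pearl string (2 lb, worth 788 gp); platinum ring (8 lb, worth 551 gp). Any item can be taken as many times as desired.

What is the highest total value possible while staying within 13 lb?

Density check — obsidian blade 609.00, pearl string 394.00, crystal orb 213.25 are the best per lb.
Best packing: 13×obsidian blade — 13 lb, 7917 total.
Nothing else within 13 lb beats 7917.

7917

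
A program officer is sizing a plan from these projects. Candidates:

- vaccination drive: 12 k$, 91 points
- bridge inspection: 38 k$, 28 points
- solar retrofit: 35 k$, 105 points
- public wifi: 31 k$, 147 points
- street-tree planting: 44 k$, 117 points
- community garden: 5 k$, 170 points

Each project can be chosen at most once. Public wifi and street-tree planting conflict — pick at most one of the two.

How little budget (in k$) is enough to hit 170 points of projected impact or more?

Minimise k$ subject to total projected impact ≥ 170.
community garden reaches 170 using 5 k$.
No combination under 5 k$ hits 170.

5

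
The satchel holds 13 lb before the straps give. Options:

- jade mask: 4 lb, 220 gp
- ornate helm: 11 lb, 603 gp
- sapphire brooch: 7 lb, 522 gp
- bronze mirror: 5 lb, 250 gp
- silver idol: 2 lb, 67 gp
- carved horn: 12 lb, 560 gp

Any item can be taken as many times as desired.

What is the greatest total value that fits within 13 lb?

809

Jade mask + sapphire brooch + silver idol uses 13 of the 13 lb and totals 809.
No other feasible combination exceeds 809.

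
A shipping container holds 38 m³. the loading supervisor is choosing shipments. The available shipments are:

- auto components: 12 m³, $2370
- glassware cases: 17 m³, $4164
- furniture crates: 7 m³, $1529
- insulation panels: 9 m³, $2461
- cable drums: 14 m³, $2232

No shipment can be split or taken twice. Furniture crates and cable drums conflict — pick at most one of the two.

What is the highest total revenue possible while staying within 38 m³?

By revenue per m³: insulation panels 273.44, glassware cases 244.94, furniture crates 218.43 lead.
Taking the top-ratio shipments first gives glassware cases + furniture crates + insulation panels for 8154 (33 m³).
Replace furniture crates with auto components: the trade gains 841 net, giving 8995 at 38 m³.
The closest alternative, glassware cases + furniture crates + insulation panels, reaches only 8154.

8995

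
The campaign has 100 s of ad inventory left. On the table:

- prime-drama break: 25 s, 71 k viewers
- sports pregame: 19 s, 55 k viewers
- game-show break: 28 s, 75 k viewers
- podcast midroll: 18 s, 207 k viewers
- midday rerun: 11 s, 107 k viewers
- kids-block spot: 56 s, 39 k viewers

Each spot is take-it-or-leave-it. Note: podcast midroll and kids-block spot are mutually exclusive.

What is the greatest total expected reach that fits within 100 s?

460

Filling by ratio: prime-drama break + sports pregame + podcast midroll + midday rerun for 440, with 27 s left unused.
The 19 s tied up in sports pregame is better spent on game-show break — total rises to 460 (82 s).
That's the maximum — no feasible swap from here does better than 460.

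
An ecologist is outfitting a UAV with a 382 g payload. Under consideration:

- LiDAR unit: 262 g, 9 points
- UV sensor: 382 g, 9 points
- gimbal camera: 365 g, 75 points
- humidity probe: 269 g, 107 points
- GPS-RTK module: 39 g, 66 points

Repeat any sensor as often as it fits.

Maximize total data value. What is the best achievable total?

594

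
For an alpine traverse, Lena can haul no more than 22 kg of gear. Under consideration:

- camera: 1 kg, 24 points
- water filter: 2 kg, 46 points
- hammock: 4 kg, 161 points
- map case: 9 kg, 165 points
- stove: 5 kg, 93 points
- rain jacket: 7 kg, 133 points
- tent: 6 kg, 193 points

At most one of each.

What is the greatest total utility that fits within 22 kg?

The ratio heuristic lands on camera + water filter + hammock + rain jacket + tent (557) but leaves 2 kg idle.
The 7 kg tied up in rain jacket is better spent on map case — total rises to 589 (22 kg).

589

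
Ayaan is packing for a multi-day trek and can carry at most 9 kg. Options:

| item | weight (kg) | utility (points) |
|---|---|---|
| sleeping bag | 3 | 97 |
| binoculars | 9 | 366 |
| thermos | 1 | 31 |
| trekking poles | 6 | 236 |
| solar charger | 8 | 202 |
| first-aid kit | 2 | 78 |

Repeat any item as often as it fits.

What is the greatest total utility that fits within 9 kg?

366

Density check — binoculars 40.67, trekking poles 39.33, first-aid kit 39.00 are the best per kg.
Binoculars uses 9 of the 9 kg and totals 366.
Every other selection either busts 9 kg or fails to beat 366.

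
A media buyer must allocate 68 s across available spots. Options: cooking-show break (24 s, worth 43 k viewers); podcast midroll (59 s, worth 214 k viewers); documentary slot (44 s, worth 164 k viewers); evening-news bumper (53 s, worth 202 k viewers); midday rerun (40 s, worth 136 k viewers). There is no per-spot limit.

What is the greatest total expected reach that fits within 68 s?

214

Filling by ratio: evening-news bumper for 202, with 15 s left unused.
Dropping evening-news bumper frees 53 s; slotting in podcast midroll (59 s) lifts the total to 214 at 59 s.
That's the maximum — no swap from here does better than 214.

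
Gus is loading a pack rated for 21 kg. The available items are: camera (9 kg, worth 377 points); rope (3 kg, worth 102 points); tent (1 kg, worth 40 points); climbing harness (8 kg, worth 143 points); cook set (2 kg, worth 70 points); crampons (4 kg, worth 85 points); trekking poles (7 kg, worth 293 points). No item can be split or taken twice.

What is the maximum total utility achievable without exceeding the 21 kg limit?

842

Taking the top-ratio items first gives camera + tent + cook set + trekking poles for 780 (19 kg).
Replace tent with rope: the trade gains 62 net, giving 842 at 21 kg.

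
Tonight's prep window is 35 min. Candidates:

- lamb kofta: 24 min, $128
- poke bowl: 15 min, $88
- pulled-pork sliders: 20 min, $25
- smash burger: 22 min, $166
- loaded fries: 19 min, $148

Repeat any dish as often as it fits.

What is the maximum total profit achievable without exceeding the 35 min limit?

236

Ranking by ratio (profit/min): loaded fries 7.79, smash burger 7.55, poke bowl 5.87, lamb kofta 5.33.
Poke bowl + loaded fries uses 34 of the 35 min and totals 236.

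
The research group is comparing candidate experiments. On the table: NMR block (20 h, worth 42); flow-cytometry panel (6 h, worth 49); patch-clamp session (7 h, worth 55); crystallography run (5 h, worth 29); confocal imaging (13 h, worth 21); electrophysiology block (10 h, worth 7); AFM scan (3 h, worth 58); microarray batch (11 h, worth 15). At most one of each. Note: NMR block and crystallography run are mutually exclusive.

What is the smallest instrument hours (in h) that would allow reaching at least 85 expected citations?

8

Look for the lowest-instrument combination reaching 85.
crystallography run + AFM scan reaches 87 using 8 h.
Below 8 h the best achievable stays under 85.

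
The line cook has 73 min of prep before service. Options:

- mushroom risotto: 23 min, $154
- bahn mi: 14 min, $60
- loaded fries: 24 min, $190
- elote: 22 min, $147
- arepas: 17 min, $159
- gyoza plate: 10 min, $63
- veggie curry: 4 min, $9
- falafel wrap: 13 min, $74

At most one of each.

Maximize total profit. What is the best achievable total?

A density-first pass picks mushroom risotto + loaded fries + arepas + veggie curry — 512 at 68 min.
Replace mushroom risotto and veggie curry with elote + gyoza plate: the trade gains 47 net, giving 559 at 73 min.
That's the maximum — no swap from here does better than 559.

559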